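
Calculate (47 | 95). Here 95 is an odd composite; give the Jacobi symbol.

-1

Reciprocity: 47 ≡ 3 and 95 ≡ 3 (mod 4), so (47/95) = −(95/47).
Reduce top mod 47: now compute (1/47).
Reached (1/47) = 1. Collecting the sign flips along the way, the symbol is -1.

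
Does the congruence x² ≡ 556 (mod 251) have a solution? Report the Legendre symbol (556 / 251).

-1

First reduce: 556 ≡ 54 (mod 251).
Pull out 2: since 251 ≡ 3 (mod 8), (2/251) = -1.
Reciprocity: 27 ≡ 3 and 251 ≡ 3 (mod 4), so (27/251) = −(251/27).
Reduce top mod 27: now compute (8/27).
Pull out 2^3: since 27 ≡ 3 (mod 8), (2/27) = -1, so (2/27)^3 = -1.
Reached (1/27) = 1. Collecting the sign flips along the way, the symbol is -1.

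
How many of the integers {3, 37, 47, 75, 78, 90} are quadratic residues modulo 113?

(3/113) = -1 → non-residue.
(37/113) = -1 → non-residue.
(47/113) = -1 → non-residue.
(75/113) = -1 → non-residue.
(78/113) = -1 → non-residue.
(90/113) = -1 → non-residue.
Total quadratic residues among the 6: 0.

0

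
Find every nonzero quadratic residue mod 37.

1 3 4 7 9 10 11 12 16 21 25 26 27 28 30 33 34 36

Square k = 1,…,18 (k and 37−k give the same square):
1²=1, 2²=4, 3²=9, 4²=16, 5²=25, 6²=36, 7²≡12, 8²≡27, 9²≡7, 10²≡26, 11²≡10, 12²≡33, 13²≡21, 14²≡11, 15²≡3, 16²≡34, 17²≡30, 18²≡28 (mod 37).
So the quadratic residues mod 37 are {1, 3, 4, 7, 9, 10, 11, 12, 16, 21, 25, 26, 27, 28, 30, 33, 34, 36}.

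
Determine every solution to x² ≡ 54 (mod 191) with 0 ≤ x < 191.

93, 98

Since 191 ≡ 3 (mod 4), a square root of 54 is 54^((191+1)/4) = 54^48 mod 191.
Repeated squaring: 54^2≡51, 54^4≡118, 54^8≡172, 54^16≡170, 54^32≡59 (mod 191).
54^48 = 54^(32+16) ≡ 98 (mod 191).
Check: 98² = 9604 ≡ 54 (mod 191). The two roots are 93 and 98.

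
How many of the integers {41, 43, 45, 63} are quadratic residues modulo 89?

1

(41/89) = -1 → non-residue.
(43/89) = -1 → non-residue.
(45/89) = +1 → QR.
(63/89) = -1 → non-residue.
Total quadratic residues among the 4: 1.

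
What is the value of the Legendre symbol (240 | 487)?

Euler's criterion: (240/487) ≡ 240^243 (mod 487).
240^2 ≡ 134 (mod 487)
240^4 ≡ 424 (mod 487)
240^8 ≡ 73 (mod 487)
240^16 ≡ 459 (mod 487)
240^32 ≡ 297 (mod 487)
240^64 ≡ 62 (mod 487)
240^128 ≡ 435 (mod 487)
240^243 = 240^(128+64+32+16+2+1) ≡ 1 (mod 487).
Result is 1, so (240/487) = 1.

1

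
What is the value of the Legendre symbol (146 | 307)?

1

Euler's criterion: (146/307) ≡ 146^153 (mod 307).
146^2 ≡ 133 (mod 307)
146^4 ≡ 190 (mod 307)
146^8 ≡ 181 (mod 307)
146^16 ≡ 219 (mod 307)
146^32 ≡ 69 (mod 307)
146^64 ≡ 156 (mod 307)
146^128 ≡ 83 (mod 307)
146^153 = 146^(128+16+8+1) ≡ 1 (mod 307).
Result is 1, so (146/307) = 1.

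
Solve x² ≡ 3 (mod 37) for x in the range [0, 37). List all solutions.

37 ≡ 1 (mod 4), so we find a root by search.
Trying successive values, 15² = 225 ≡ 3 (mod 37). The other root is 37 − 15 = 22.

15, 22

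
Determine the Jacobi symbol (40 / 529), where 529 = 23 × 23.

1

Pull out 2^3: since 529 ≡ 1 (mod 8), (2/529) = +1, so (2/529)^3 = +1.
Reciprocity: 5 ≡ 1 and 529 ≡ 1 (mod 4), so (5/529) = +(529/5).
Reduce top mod 5: now compute (4/5).
Pull out 2^2: since 5 ≡ 5 (mod 8), (2/5) = -1, so (2/5)^2 = +1.
Reached (1/5) = 1. Collecting the sign flips along the way, the symbol is +1.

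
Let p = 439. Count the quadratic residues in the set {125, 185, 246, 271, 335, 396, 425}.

4

(125/439) = +1 → QR.
(185/439) = -1 → non-residue.
(246/439) = +1 → QR.
(271/439) = +1 → QR.
(335/439) = -1 → non-residue.
(396/439) = +1 → QR.
(425/439) = -1 → non-residue.
Total quadratic residues among the 7: 4.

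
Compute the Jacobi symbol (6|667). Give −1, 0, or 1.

Pull out 2: since 667 ≡ 3 (mod 8), (2/667) = -1.
Reciprocity: 3 ≡ 3 and 667 ≡ 3 (mod 4), so (3/667) = −(667/3).
Reduce top mod 3: now compute (1/3).
Reached (1/3) = 1. Collecting the sign flips along the way, the symbol is +1.

1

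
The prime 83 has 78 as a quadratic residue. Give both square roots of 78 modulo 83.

24, 59

Since 83 ≡ 3 (mod 4), a square root of 78 is 78^((83+1)/4) = 78^21 mod 83.
Repeated squaring: 78^2≡25, 78^4≡44, 78^8≡27, 78^16≡65 (mod 83).
78^21 = 78^(16+4+1) ≡ 59 (mod 83).
Check: 59² = 3481 ≡ 78 (mod 83). The two roots are 24 and 59.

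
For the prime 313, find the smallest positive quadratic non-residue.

(2/313) = +1, so 2 is a residue.
(3/313) = +1, so 3 is a residue.
(4/313) = +1, so 4 is a residue.
(5/313) = −1, so 5 is the smallest positive non-residue mod 313.

5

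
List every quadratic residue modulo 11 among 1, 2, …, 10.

1,3,4,5,9

Square k = 1,…,5 (k and 11−k give the same square):
1²=1, 2²=4, 3²=9, 4²≡5, 5²≡3 (mod 11).
So the quadratic residues mod 11 are {1, 3, 4, 5, 9}.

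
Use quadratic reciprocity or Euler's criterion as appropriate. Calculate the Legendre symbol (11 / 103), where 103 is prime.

-1

Euler's criterion: (11/103) ≡ 11^51 (mod 103).
11^2 ≡ 18 (mod 103)
11^4 ≡ 15 (mod 103)
11^8 ≡ 19 (mod 103)
11^16 ≡ 52 (mod 103)
11^32 ≡ 26 (mod 103)
11^51 = 11^(32+16+2+1) ≡ 102 (mod 103).
Result is 102 ≡ −1, so (11/103) = −1.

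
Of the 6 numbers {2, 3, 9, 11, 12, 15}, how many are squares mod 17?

(2/17) = +1 → QR.
(3/17) = -1 → non-residue.
(9/17) = +1 → QR.
(11/17) = -1 → non-residue.
(12/17) = -1 → non-residue.
(15/17) = +1 → QR.
Total quadratic residues among the 6: 3.

3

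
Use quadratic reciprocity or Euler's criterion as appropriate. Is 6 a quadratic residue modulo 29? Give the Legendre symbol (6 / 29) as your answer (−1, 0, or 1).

Pull out 2: since 29 ≡ 5 (mod 8), (2/29) = -1.
Reciprocity: 3 ≡ 3 and 29 ≡ 1 (mod 4), so (3/29) = +(29/3).
Reduce top mod 3: now compute (2/3).
Pull out 2: since 3 ≡ 3 (mod 8), (2/3) = -1.
Reached (1/3) = 1. Collecting the sign flips along the way, the symbol is +1.

1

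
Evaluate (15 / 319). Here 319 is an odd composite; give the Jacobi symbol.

Reciprocity: 15 ≡ 3 and 319 ≡ 3 (mod 4), so (15/319) = −(319/15).
Reduce top mod 15: now compute (4/15).
Pull out 2^2: since 15 ≡ 7 (mod 8), (2/15) = +1, so (2/15)^2 = +1.
Reached (1/15) = 1. Collecting the sign flips along the way, the symbol is -1.

-1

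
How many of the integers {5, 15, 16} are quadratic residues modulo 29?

2

(5/29) = +1 → QR.
(15/29) = -1 → non-residue.
(16/29) = +1 → QR.
Total quadratic residues among the 3: 2.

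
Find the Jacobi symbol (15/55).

0

Reciprocity: 15 ≡ 3 and 55 ≡ 3 (mod 4), so (15/55) = −(55/15).
Reduce top mod 15: now compute (10/15).
Pull out 2: since 15 ≡ 7 (mod 8), (2/15) = +1.
Reciprocity: 5 ≡ 1 and 15 ≡ 3 (mod 4), so (5/15) = +(15/5).
Reduce top mod 5: now compute (0/5).
Top reduces to 0: gcd > 1, so the symbol is 0.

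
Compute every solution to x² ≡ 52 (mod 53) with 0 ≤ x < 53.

23, 30

53 ≡ 1 (mod 4), so we find a root by search.
Trying successive values, 23² = 529 ≡ 52 (mod 53). The other root is 53 − 23 = 30.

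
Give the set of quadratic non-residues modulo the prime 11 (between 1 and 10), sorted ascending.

2,6,7,8,10

Square k = 1,…,5 (k and 11−k give the same square):
1²=1, 2²=4, 3²=9, 4²≡5, 5²≡3 (mod 11).
The residues are {1, 3, 4, 5, 9}; the non-residues are the remaining 5 nonzero classes.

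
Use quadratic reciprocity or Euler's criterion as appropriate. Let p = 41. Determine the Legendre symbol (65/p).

-1

First reduce: 65 ≡ 24 (mod 41).
Pull out 2^3: since 41 ≡ 1 (mod 8), (2/41) = +1, so (2/41)^3 = +1.
Reciprocity: 3 ≡ 3 and 41 ≡ 1 (mod 4), so (3/41) = +(41/3).
Reduce top mod 3: now compute (2/3).
Pull out 2: since 3 ≡ 3 (mod 8), (2/3) = -1.
Reached (1/3) = 1. Collecting the sign flips along the way, the symbol is -1.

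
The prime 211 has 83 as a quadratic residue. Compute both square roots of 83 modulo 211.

100, 111

Since 211 ≡ 3 (mod 4), a square root of 83 is 83^((211+1)/4) = 83^53 mod 211.
Repeated squaring: 83^2≡137, 83^4≡201, 83^8≡100, 83^16≡83, 83^32≡137 (mod 211).
83^53 = 83^(32+16+4+1) ≡ 100 (mod 211).
Check: 100² = 10000 ≡ 83 (mod 211). The two roots are 100 and 111.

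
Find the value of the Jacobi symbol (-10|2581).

First reduce: -10 ≡ 2571 (mod 2581).
Reciprocity: 2571 ≡ 3 and 2581 ≡ 1 (mod 4), so (2571/2581) = +(2581/2571).
Reduce top mod 2571: now compute (10/2571).
Pull out 2: since 2571 ≡ 3 (mod 8), (2/2571) = -1.
Reciprocity: 5 ≡ 1 and 2571 ≡ 3 (mod 4), so (5/2571) = +(2571/5).
Reduce top mod 5: now compute (1/5).
Reached (1/5) = 1. Collecting the sign flips along the way, the symbol is -1.

-1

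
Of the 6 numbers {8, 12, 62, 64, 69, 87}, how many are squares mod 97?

4

(8/97) = +1 → QR.
(12/97) = +1 → QR.
(62/97) = +1 → QR.
(64/97) = +1 → QR.
(69/97) = -1 → non-residue.
(87/97) = -1 → non-residue.
Total quadratic residues among the 6: 4.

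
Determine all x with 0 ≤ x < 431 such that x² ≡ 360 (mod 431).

Since 431 ≡ 3 (mod 4), a square root of 360 is 360^((431+1)/4) = 360^108 mod 431.
Repeated squaring: 360^2≡300, 360^4≡352, 360^8≡207, 360^16≡180, 360^32≡75, 360^64≡22 (mod 431).
360^108 = 360^(64+32+8+4) ≡ 305 (mod 431).
Check: 305² = 93025 ≡ 360 (mod 431). The two roots are 126 and 305.

126, 305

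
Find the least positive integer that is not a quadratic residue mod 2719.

3

(2/2719) = +1, so 2 is a residue.
(3/2719) = −1, so 3 is the smallest positive non-residue mod 2719.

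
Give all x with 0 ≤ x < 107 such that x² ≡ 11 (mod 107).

Since 107 ≡ 3 (mod 4), a square root of 11 is 11^((107+1)/4) = 11^27 mod 107.
Repeated squaring: 11^2≡14, 11^4≡89, 11^8≡3, 11^16≡9 (mod 107).
11^27 = 11^(16+8+2+1) ≡ 92 (mod 107).
Check: 92² = 8464 ≡ 11 (mod 107). The two roots are 15 and 92.

15, 92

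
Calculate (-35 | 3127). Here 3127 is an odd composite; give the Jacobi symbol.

First reduce: -35 ≡ 3092 (mod 3127).
Pull out 2^2: since 3127 ≡ 7 (mod 8), (2/3127) = +1, so (2/3127)^2 = +1.
Reciprocity: 773 ≡ 1 and 3127 ≡ 3 (mod 4), so (773/3127) = +(3127/773).
Reduce top mod 773: now compute (35/773).
Reciprocity: 35 ≡ 3 and 773 ≡ 1 (mod 4), so (35/773) = +(773/35).
Reduce top mod 35: now compute (3/35).
Reciprocity: 3 ≡ 3 and 35 ≡ 3 (mod 4), so (3/35) = −(35/3).
Reduce top mod 3: now compute (2/3).
Pull out 2: since 3 ≡ 3 (mod 8), (2/3) = -1.
Reached (1/3) = 1. Collecting the sign flips along the way, the symbol is +1.

1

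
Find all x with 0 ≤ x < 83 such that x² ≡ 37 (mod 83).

Since 83 ≡ 3 (mod 4), a square root of 37 is 37^((83+1)/4) = 37^21 mod 83.
Repeated squaring: 37^2≡41, 37^4≡21, 37^8≡26, 37^16≡12 (mod 83).
37^21 = 37^(16+4+1) ≡ 28 (mod 83).
Check: 28² = 784 ≡ 37 (mod 83). The two roots are 28 and 55.

28, 55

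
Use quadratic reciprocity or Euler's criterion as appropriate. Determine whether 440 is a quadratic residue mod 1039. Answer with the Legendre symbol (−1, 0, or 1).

Pull out 2^3: since 1039 ≡ 7 (mod 8), (2/1039) = +1, so (2/1039)^3 = +1.
Reciprocity: 55 ≡ 3 and 1039 ≡ 3 (mod 4), so (55/1039) = −(1039/55).
Reduce top mod 55: now compute (49/55).
Reciprocity: 49 ≡ 1 and 55 ≡ 3 (mod 4), so (49/55) = +(55/49).
Reduce top mod 49: now compute (6/49).
Pull out 2: since 49 ≡ 1 (mod 8), (2/49) = +1.
Reciprocity: 3 ≡ 3 and 49 ≡ 1 (mod 4), so (3/49) = +(49/3).
Reduce top mod 3: now compute (1/3).
Reached (1/3) = 1. Collecting the sign flips along the way, the symbol is -1.

-1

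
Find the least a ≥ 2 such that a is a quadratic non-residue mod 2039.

7

(2/2039) = +1, so 2 is a residue.
(3/2039) = +1, so 3 is a residue.
(4/2039) = +1, so 4 is a residue.
(5/2039) = +1, so 5 is a residue.
(6/2039) = +1, so 6 is a residue.
(7/2039) = −1, so 7 is the smallest positive non-residue mod 2039.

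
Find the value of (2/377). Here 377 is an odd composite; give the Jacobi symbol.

1

Pull out 2: since 377 ≡ 1 (mod 8), (2/377) = +1.
Reached (1/377) = 1. Collecting the sign flips along the way, the symbol is +1.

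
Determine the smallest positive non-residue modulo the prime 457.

5

(2/457) = +1, so 2 is a residue.
(3/457) = +1, so 3 is a residue.
(4/457) = +1, so 4 is a residue.
(5/457) = −1, so 5 is the smallest positive non-residue mod 457.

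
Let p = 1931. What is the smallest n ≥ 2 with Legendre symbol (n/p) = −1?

(2/1931) = −1, so 2 is the smallest positive non-residue mod 1931.

2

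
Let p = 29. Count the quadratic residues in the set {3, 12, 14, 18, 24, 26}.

1

(3/29) = -1 → non-residue.
(12/29) = -1 → non-residue.
(14/29) = -1 → non-residue.
(18/29) = -1 → non-residue.
(24/29) = +1 → QR.
(26/29) = -1 → non-residue.
Total quadratic residues among the 6: 1.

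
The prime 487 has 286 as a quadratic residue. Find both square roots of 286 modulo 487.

Since 487 ≡ 3 (mod 4), a square root of 286 is 286^((487+1)/4) = 286^122 mod 487.
Repeated squaring: 286^2≡467, 286^4≡400, 286^8≡264, 286^16≡55, 286^32≡103, 286^64≡382 (mod 487).
286^122 = 286^(64+32+16+8+2) ≡ 338 (mod 487).
Check: 338² = 114244 ≡ 286 (mod 487). The two roots are 149 and 338.

149, 338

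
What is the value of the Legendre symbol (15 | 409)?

Euler's criterion: (15/409) ≡ 15^204 (mod 409).
15^2 ≡ 225 (mod 409)
15^4 ≡ 318 (mod 409)
15^8 ≡ 101 (mod 409)
15^16 ≡ 385 (mod 409)
15^32 ≡ 167 (mod 409)
15^64 ≡ 77 (mod 409)
15^128 ≡ 203 (mod 409)
15^204 = 15^(128+64+8+4) ≡ 1 (mod 409).
Result is 1, so (15/409) = 1.

1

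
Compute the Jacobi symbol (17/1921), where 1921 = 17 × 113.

Reciprocity: 17 ≡ 1 and 1921 ≡ 1 (mod 4), so (17/1921) = +(1921/17).
Reduce top mod 17: now compute (0/17).
Top reduces to 0: gcd > 1, so the symbol is 0.

0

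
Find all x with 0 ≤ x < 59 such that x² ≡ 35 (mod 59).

Since 59 ≡ 3 (mod 4), a square root of 35 is 35^((59+1)/4) = 35^15 mod 59.
Repeated squaring: 35^2≡45, 35^4≡19, 35^8≡7 (mod 59).
35^15 = 35^(8+4+2+1) ≡ 25 (mod 59).
Check: 25² = 625 ≡ 35 (mod 59). The two roots are 25 and 34.

25, 34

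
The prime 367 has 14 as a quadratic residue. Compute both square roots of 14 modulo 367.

Since 367 ≡ 3 (mod 4), a square root of 14 is 14^((367+1)/4) = 14^92 mod 367.
Repeated squaring: 14^2≡196, 14^4≡248, 14^8≡215, 14^16≡350, 14^32≡289, 14^64≡212 (mod 367).
14^92 = 14^(64+16+8+4) ≡ 324 (mod 367).
Check: 324² = 104976 ≡ 14 (mod 367). The two roots are 43 and 324.

43, 324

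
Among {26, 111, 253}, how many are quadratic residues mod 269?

1

(26/269) = -1 → non-residue.
(111/269) = -1 → non-residue.
(253/269) = +1 → QR.
Total quadratic residues among the 3: 1.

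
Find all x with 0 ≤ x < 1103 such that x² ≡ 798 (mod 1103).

467, 636

Since 1103 ≡ 3 (mod 4), a square root of 798 is 798^((1103+1)/4) = 798^276 mod 1103.
Repeated squaring: 798^2≡373, 798^4≡151, 798^8≡741, 798^16≡890, 798^32≡146, 798^64≡359, 798^128≡933, 798^256≡222 (mod 1103).
798^276 = 798^(256+16+4) ≡ 636 (mod 1103).
Check: 636² = 404496 ≡ 798 (mod 1103). The two roots are 467 and 636.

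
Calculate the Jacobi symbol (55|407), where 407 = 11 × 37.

Reciprocity: 55 ≡ 3 and 407 ≡ 3 (mod 4), so (55/407) = −(407/55).
Reduce top mod 55: now compute (22/55).
Pull out 2: since 55 ≡ 7 (mod 8), (2/55) = +1.
Reciprocity: 11 ≡ 3 and 55 ≡ 3 (mod 4), so (11/55) = −(55/11).
Reduce top mod 11: now compute (0/11).
Top reduces to 0: gcd > 1, so the symbol is 0.

0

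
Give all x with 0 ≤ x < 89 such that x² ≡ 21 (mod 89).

33, 56

89 ≡ 1 (mod 4), so we find a root by search.
Trying successive values, 33² = 1089 ≡ 21 (mod 89). The other root is 89 − 33 = 56.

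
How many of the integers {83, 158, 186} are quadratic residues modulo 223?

1

(83/223) = +1 → QR.
(158/223) = -1 → non-residue.
(186/223) = -1 → non-residue.
Total quadratic residues among the 3: 1.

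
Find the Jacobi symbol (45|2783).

Reciprocity: 45 ≡ 1 and 2783 ≡ 3 (mod 4), so (45/2783) = +(2783/45).
Reduce top mod 45: now compute (38/45).
Pull out 2: since 45 ≡ 5 (mod 8), (2/45) = -1.
Reciprocity: 19 ≡ 3 and 45 ≡ 1 (mod 4), so (19/45) = +(45/19).
Reduce top mod 19: now compute (7/19).
Reciprocity: 7 ≡ 3 and 19 ≡ 3 (mod 4), so (7/19) = −(19/7).
Reduce top mod 7: now compute (5/7).
Reciprocity: 5 ≡ 1 and 7 ≡ 3 (mod 4), so (5/7) = +(7/5).
Reduce top mod 5: now compute (2/5).
Pull out 2: since 5 ≡ 5 (mod 8), (2/5) = -1.
Reached (1/5) = 1. Collecting the sign flips along the way, the symbol is -1.

-1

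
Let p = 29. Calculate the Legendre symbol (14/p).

Pull out 2: since 29 ≡ 5 (mod 8), (2/29) = -1.
Reciprocity: 7 ≡ 3 and 29 ≡ 1 (mod 4), so (7/29) = +(29/7).
Reduce top mod 7: now compute (1/7).
Reached (1/7) = 1. Collecting the sign flips along the way, the symbol is -1.

-1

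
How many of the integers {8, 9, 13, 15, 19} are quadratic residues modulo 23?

3

(8/23) = +1 → QR.
(9/23) = +1 → QR.
(13/23) = +1 → QR.
(15/23) = -1 → non-residue.
(19/23) = -1 → non-residue.
Total quadratic residues among the 5: 3.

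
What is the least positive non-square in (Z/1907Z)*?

2

(2/1907) = −1, so 2 is the smallest positive non-residue mod 1907.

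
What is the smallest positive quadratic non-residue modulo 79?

3

(2/79) = +1, so 2 is a residue.
(3/79) = −1, so 3 is the smallest positive non-residue mod 79.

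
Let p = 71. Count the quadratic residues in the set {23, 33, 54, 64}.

2

(23/71) = -1 → non-residue.
(33/71) = -1 → non-residue.
(54/71) = +1 → QR.
(64/71) = +1 → QR.
Total quadratic residues among the 4: 2.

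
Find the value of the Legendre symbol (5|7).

Reciprocity: 5 ≡ 1 and 7 ≡ 3 (mod 4), so (5/7) = +(7/5).
Reduce top mod 5: now compute (2/5).
Pull out 2: since 5 ≡ 5 (mod 8), (2/5) = -1.
Reached (1/5) = 1. Collecting the sign flips along the way, the symbol is -1.

-1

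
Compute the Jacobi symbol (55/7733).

0

Reciprocity: 55 ≡ 3 and 7733 ≡ 1 (mod 4), so (55/7733) = +(7733/55).
Reduce top mod 55: now compute (33/55).
Reciprocity: 33 ≡ 1 and 55 ≡ 3 (mod 4), so (33/55) = +(55/33).
Reduce top mod 33: now compute (22/33).
Pull out 2: since 33 ≡ 1 (mod 8), (2/33) = +1.
Reciprocity: 11 ≡ 3 and 33 ≡ 1 (mod 4), so (11/33) = +(33/11).
Reduce top mod 11: now compute (0/11).
Top reduces to 0: gcd > 1, so the symbol is 0.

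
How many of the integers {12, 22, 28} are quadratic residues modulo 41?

0

(12/41) = -1 → non-residue.
(22/41) = -1 → non-residue.
(28/41) = -1 → non-residue.
Total quadratic residues among the 3: 0.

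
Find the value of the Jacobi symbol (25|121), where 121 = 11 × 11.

Reciprocity: 25 ≡ 1 and 121 ≡ 1 (mod 4), so (25/121) = +(121/25).
Reduce top mod 25: now compute (21/25).
Reciprocity: 21 ≡ 1 and 25 ≡ 1 (mod 4), so (21/25) = +(25/21).
Reduce top mod 21: now compute (4/21).
Pull out 2^2: since 21 ≡ 5 (mod 8), (2/21) = -1, so (2/21)^2 = +1.
Reached (1/21) = 1. Collecting the sign flips along the way, the symbol is +1.

1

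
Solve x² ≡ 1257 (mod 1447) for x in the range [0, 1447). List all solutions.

52, 1395

Since 1447 ≡ 3 (mod 4), a square root of 1257 is 1257^((1447+1)/4) = 1257^362 mod 1447.
Repeated squaring: 1257^2≡1372, 1257^4≡1284, 1257^8≡523, 1257^16≡46, 1257^32≡669, 1257^64≡438, 1257^128≡840, 1257^256≡911 (mod 1447).
1257^362 = 1257^(256+64+32+8+2) ≡ 52 (mod 1447).
Check: 52² = 2704 ≡ 1257 (mod 1447). The two roots are 52 and 1395.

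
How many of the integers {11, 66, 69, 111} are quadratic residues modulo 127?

(11/127) = +1 → QR.
(66/127) = -1 → non-residue.
(69/127) = +1 → QR.
(111/127) = -1 → non-residue.
Total quadratic residues among the 4: 2.

2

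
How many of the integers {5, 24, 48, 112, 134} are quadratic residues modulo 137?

1

(5/137) = -1 → non-residue.
(24/137) = -1 → non-residue.
(48/137) = -1 → non-residue.
(112/137) = +1 → QR.
(134/137) = -1 → non-residue.
Total quadratic residues among the 5: 1.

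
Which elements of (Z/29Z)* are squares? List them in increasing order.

Square k = 1,…,14 (k and 29−k give the same square):
1²=1, 2²=4, 3²=9, 4²=16, 5²=25, 6²≡7, 7²≡20, 8²≡6, 9²≡23, 10²≡13, 11²≡5, 12²≡28, 13²≡24, 14²≡22 (mod 29).
So the quadratic residues mod 29 are {1, 4, 5, 6, 7, 9, 13, 16, 20, 22, 23, 24, 25, 28}.

1, 4, 5, 6, 7, 9, 13, 16, 20, 22, 23, 24, 25, 28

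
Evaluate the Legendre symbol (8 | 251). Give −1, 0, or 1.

Pull out 2^3: since 251 ≡ 3 (mod 8), (2/251) = -1, so (2/251)^3 = -1.
Reached (1/251) = 1. Collecting the sign flips along the way, the symbol is -1.

-1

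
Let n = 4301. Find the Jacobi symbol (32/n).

Pull out 2^5: since 4301 ≡ 5 (mod 8), (2/4301) = -1, so (2/4301)^5 = -1.
Reached (1/4301) = 1. Collecting the sign flips along the way, the symbol is -1.

-1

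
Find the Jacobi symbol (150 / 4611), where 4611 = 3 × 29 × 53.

0

Pull out 2: since 4611 ≡ 3 (mod 8), (2/4611) = -1.
Reciprocity: 75 ≡ 3 and 4611 ≡ 3 (mod 4), so (75/4611) = −(4611/75).
Reduce top mod 75: now compute (36/75).
Pull out 2^2: since 75 ≡ 3 (mod 8), (2/75) = -1, so (2/75)^2 = +1.
Reciprocity: 9 ≡ 1 and 75 ≡ 3 (mod 4), so (9/75) = +(75/9).
Reduce top mod 9: now compute (3/9).
Reciprocity: 3 ≡ 3 and 9 ≡ 1 (mod 4), so (3/9) = +(9/3).
Reduce top mod 3: now compute (0/3).
Top reduces to 0: gcd > 1, so the symbol is 0.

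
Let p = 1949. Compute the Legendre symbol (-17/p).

First reduce: -17 ≡ 1932 (mod 1949).
Pull out 2^2: since 1949 ≡ 5 (mod 8), (2/1949) = -1, so (2/1949)^2 = +1.
Reciprocity: 483 ≡ 3 and 1949 ≡ 1 (mod 4), so (483/1949) = +(1949/483).
Reduce top mod 483: now compute (17/483).
Reciprocity: 17 ≡ 1 and 483 ≡ 3 (mod 4), so (17/483) = +(483/17).
Reduce top mod 17: now compute (7/17).
Reciprocity: 7 ≡ 3 and 17 ≡ 1 (mod 4), so (7/17) = +(17/7).
Reduce top mod 7: now compute (3/7).
Reciprocity: 3 ≡ 3 and 7 ≡ 3 (mod 4), so (3/7) = −(7/3).
Reduce top mod 3: now compute (1/3).
Reached (1/3) = 1. Collecting the sign flips along the way, the symbol is -1.

-1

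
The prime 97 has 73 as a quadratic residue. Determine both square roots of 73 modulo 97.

97 ≡ 1 (mod 4), so we find a root by search.
Trying successive values, 48² = 2304 ≡ 73 (mod 97). The other root is 97 − 48 = 49.

48, 49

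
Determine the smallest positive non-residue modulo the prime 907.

2

(2/907) = −1, so 2 is the smallest positive non-residue mod 907.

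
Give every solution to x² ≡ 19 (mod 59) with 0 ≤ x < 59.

Since 59 ≡ 3 (mod 4), a square root of 19 is 19^((59+1)/4) = 19^15 mod 59.
Repeated squaring: 19^2≡7, 19^4≡49, 19^8≡41 (mod 59).
19^15 = 19^(8+4+2+1) ≡ 45 (mod 59).
Check: 45² = 2025 ≡ 19 (mod 59). The two roots are 14 and 45.

14, 45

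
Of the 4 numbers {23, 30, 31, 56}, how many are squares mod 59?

(23/59) = -1 → non-residue.
(30/59) = -1 → non-residue.
(31/59) = -1 → non-residue.
(56/59) = -1 → non-residue.
Total quadratic residues among the 4: 0.

0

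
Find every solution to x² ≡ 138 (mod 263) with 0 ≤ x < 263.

Since 263 ≡ 3 (mod 4), a square root of 138 is 138^((263+1)/4) = 138^66 mod 263.
Repeated squaring: 138^2≡108, 138^4≡92, 138^8≡48, 138^16≡200, 138^32≡24, 138^64≡50 (mod 263).
138^66 = 138^(64+2) ≡ 140 (mod 263).
Check: 140² = 19600 ≡ 138 (mod 263). The two roots are 123 and 140.

123, 140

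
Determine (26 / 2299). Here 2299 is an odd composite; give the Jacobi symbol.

1

Pull out 2: since 2299 ≡ 3 (mod 8), (2/2299) = -1.
Reciprocity: 13 ≡ 1 and 2299 ≡ 3 (mod 4), so (13/2299) = +(2299/13).
Reduce top mod 13: now compute (11/13).
Reciprocity: 11 ≡ 3 and 13 ≡ 1 (mod 4), so (11/13) = +(13/11).
Reduce top mod 11: now compute (2/11).
Pull out 2: since 11 ≡ 3 (mod 8), (2/11) = -1.
Reached (1/11) = 1. Collecting the sign flips along the way, the symbol is +1.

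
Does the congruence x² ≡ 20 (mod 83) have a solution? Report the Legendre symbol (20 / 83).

Pull out 2^2: since 83 ≡ 3 (mod 8), (2/83) = -1, so (2/83)^2 = +1.
Reciprocity: 5 ≡ 1 and 83 ≡ 3 (mod 4), so (5/83) = +(83/5).
Reduce top mod 5: now compute (3/5).
Reciprocity: 3 ≡ 3 and 5 ≡ 1 (mod 4), so (3/5) = +(5/3).
Reduce top mod 3: now compute (2/3).
Pull out 2: since 3 ≡ 3 (mod 8), (2/3) = -1.
Reached (1/3) = 1. Collecting the sign flips along the way, the symbol is -1.

-1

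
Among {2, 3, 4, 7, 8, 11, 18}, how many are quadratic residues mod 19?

(2/19) = -1 → non-residue.
(3/19) = -1 → non-residue.
(4/19) = +1 → QR.
(7/19) = +1 → QR.
(8/19) = -1 → non-residue.
(11/19) = +1 → QR.
(18/19) = -1 → non-residue.
Total quadratic residues among the 7: 3.

3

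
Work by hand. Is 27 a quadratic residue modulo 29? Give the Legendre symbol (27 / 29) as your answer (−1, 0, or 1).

Reciprocity: 27 ≡ 3 and 29 ≡ 1 (mod 4), so (27/29) = +(29/27).
Reduce top mod 27: now compute (2/27).
Pull out 2: since 27 ≡ 3 (mod 8), (2/27) = -1.
Reached (1/27) = 1. Collecting the sign flips along the way, the symbol is -1.

-1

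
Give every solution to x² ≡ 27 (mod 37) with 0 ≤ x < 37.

8, 29

37 ≡ 1 (mod 4), so we find a root by search.
Trying successive values, 8² = 64 ≡ 27 (mod 37). The other root is 37 − 8 = 29.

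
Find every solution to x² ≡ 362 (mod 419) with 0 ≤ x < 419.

Since 419 ≡ 3 (mod 4), a square root of 362 is 362^((419+1)/4) = 362^105 mod 419.
Repeated squaring: 362^2≡316, 362^4≡134, 362^8≡358, 362^16≡369, 362^32≡405, 362^64≡196 (mod 419).
362^105 = 362^(64+32+8+1) ≡ 161 (mod 419).
Check: 161² = 25921 ≡ 362 (mod 419). The two roots are 161 and 258.

161, 258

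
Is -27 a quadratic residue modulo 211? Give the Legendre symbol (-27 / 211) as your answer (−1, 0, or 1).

1

Euler's criterion: (-27/211) ≡ 184^105 (mod 211).
184^2 ≡ 96 (mod 211)
184^4 ≡ 143 (mod 211)
184^8 ≡ 193 (mod 211)
184^16 ≡ 113 (mod 211)
184^32 ≡ 109 (mod 211)
184^64 ≡ 65 (mod 211)
184^105 = 184^(64+32+8+1) ≡ 1 (mod 211).
Result is 1, so (-27/211) = 1.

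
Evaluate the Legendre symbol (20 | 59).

1

Pull out 2^2: since 59 ≡ 3 (mod 8), (2/59) = -1, so (2/59)^2 = +1.
Reciprocity: 5 ≡ 1 and 59 ≡ 3 (mod 4), so (5/59) = +(59/5).
Reduce top mod 5: now compute (4/5).
Pull out 2^2: since 5 ≡ 5 (mod 8), (2/5) = -1, so (2/5)^2 = +1.
Reached (1/5) = 1. Collecting the sign flips along the way, the symbol is +1.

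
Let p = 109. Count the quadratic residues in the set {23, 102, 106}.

2

(23/109) = -1 → non-residue.
(102/109) = +1 → QR.
(106/109) = +1 → QR.
Total quadratic residues among the 3: 2.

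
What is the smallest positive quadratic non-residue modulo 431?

(2/431) = +1, so 2 is a residue.
(3/431) = +1, so 3 is a residue.
(4/431) = +1, so 4 is a residue.
(5/431) = +1, so 5 is a residue.
(6/431) = +1, so 6 is a residue.
(7/431) = −1, so 7 is the smallest positive non-residue mod 431.

7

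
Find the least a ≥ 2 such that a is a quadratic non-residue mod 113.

3

(2/113) = +1, so 2 is a residue.
(3/113) = −1, so 3 is the smallest positive non-residue mod 113.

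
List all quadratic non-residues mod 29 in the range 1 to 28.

2 3 8 10 11 12 14 15 17 18 19 21 26 27

Square k = 1,…,14 (k and 29−k give the same square):
1²=1, 2²=4, 3²=9, 4²=16, 5²=25, 6²≡7, 7²≡20, 8²≡6, 9²≡23, 10²≡13, 11²≡5, 12²≡28, 13²≡24, 14²≡22 (mod 29).
The residues are {1, 4, 5, 6, 7, 9, 13, 16, 20, 22, 23, 24, 25, 28}; the non-residues are the remaining 14 nonzero classes.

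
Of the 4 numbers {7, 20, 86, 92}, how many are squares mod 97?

1

(7/97) = -1 → non-residue.
(20/97) = -1 → non-residue.
(86/97) = +1 → QR.
(92/97) = -1 → non-residue.
Total quadratic residues among the 4: 1.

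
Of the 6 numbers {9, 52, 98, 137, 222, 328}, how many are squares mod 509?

4

(9/509) = +1 → QR.
(52/509) = -1 → non-residue.
(98/509) = -1 → non-residue.
(137/509) = +1 → QR.
(222/509) = +1 → QR.
(328/509) = +1 → QR.
Total quadratic residues among the 6: 4.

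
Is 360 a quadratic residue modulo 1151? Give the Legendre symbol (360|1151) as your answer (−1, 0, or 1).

Euler's criterion: (360/1151) ≡ 360^575 (mod 1151).
360^2 ≡ 688 (mod 1151)
360^4 ≡ 283 (mod 1151)
360^8 ≡ 670 (mod 1151)
360^16 ≡ 10 (mod 1151)
360^32 ≡ 100 (mod 1151)
360^64 ≡ 792 (mod 1151)
360^128 ≡ 1120 (mod 1151)
360^256 ≡ 961 (mod 1151)
360^512 ≡ 419 (mod 1151)
360^575 = 360^(512+32+16+8+4+2+1) ≡ 1 (mod 1151).
Result is 1, so (360/1151) = 1.

1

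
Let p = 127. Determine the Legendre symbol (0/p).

0

Top reduces to 0: gcd > 1, so the symbol is 0.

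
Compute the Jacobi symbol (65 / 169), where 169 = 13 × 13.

Reciprocity: 65 ≡ 1 and 169 ≡ 1 (mod 4), so (65/169) = +(169/65).
Reduce top mod 65: now compute (39/65).
Reciprocity: 39 ≡ 3 and 65 ≡ 1 (mod 4), so (39/65) = +(65/39).
Reduce top mod 39: now compute (26/39).
Pull out 2: since 39 ≡ 7 (mod 8), (2/39) = +1.
Reciprocity: 13 ≡ 1 and 39 ≡ 3 (mod 4), so (13/39) = +(39/13).
Reduce top mod 13: now compute (0/13).
Top reduces to 0: gcd > 1, so the symbol is 0.

0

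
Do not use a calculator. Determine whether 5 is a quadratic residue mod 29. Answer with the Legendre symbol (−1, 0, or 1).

Reciprocity: 5 ≡ 1 and 29 ≡ 1 (mod 4), so (5/29) = +(29/5).
Reduce top mod 5: now compute (4/5).
Pull out 2^2: since 5 ≡ 5 (mod 8), (2/5) = -1, so (2/5)^2 = +1.
Reached (1/5) = 1. Collecting the sign flips along the way, the symbol is +1.

1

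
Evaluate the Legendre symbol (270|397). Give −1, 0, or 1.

1

Pull out 2: since 397 ≡ 5 (mod 8), (2/397) = -1.
Reciprocity: 135 ≡ 3 and 397 ≡ 1 (mod 4), so (135/397) = +(397/135).
Reduce top mod 135: now compute (127/135).
Reciprocity: 127 ≡ 3 and 135 ≡ 3 (mod 4), so (127/135) = −(135/127).
Reduce top mod 127: now compute (8/127).
Pull out 2^3: since 127 ≡ 7 (mod 8), (2/127) = +1, so (2/127)^3 = +1.
Reached (1/127) = 1. Collecting the sign flips along the way, the symbol is +1.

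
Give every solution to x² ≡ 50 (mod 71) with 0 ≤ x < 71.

11, 60

Since 71 ≡ 3 (mod 4), a square root of 50 is 50^((71+1)/4) = 50^18 mod 71.
Repeated squaring: 50^2≡15, 50^4≡12, 50^8≡2, 50^16≡4 (mod 71).
50^18 = 50^(16+2) ≡ 60 (mod 71).
Check: 60² = 3600 ≡ 50 (mod 71). The two roots are 11 and 60.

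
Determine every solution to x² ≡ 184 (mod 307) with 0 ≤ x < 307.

Since 307 ≡ 3 (mod 4), a square root of 184 is 184^((307+1)/4) = 184^77 mod 307.
Repeated squaring: 184^2≡86, 184^4≡28, 184^8≡170, 184^16≡42, 184^32≡229, 184^64≡251 (mod 307).
184^77 = 184^(64+8+4+1) ≡ 201 (mod 307).
Check: 201² = 40401 ≡ 184 (mod 307). The two roots are 106 and 201.

106, 201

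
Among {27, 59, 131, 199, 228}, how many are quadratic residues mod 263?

1

(27/263) = +1 → QR.
(59/263) = -1 → non-residue.
(131/263) = -1 → non-residue.
(199/263) = -1 → non-residue.
(228/263) = -1 → non-residue.
Total quadratic residues among the 5: 1.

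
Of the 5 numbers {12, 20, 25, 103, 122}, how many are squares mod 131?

(12/131) = +1 → QR.
(20/131) = +1 → QR.
(25/131) = +1 → QR.
(103/131) = -1 → non-residue.
(122/131) = -1 → non-residue.
Total quadratic residues among the 5: 3.

3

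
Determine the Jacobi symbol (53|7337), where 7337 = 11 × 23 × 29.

-1

Reciprocity: 53 ≡ 1 and 7337 ≡ 1 (mod 4), so (53/7337) = +(7337/53).
Reduce top mod 53: now compute (23/53).
Reciprocity: 23 ≡ 3 and 53 ≡ 1 (mod 4), so (23/53) = +(53/23).
Reduce top mod 23: now compute (7/23).
Reciprocity: 7 ≡ 3 and 23 ≡ 3 (mod 4), so (7/23) = −(23/7).
Reduce top mod 7: now compute (2/7).
Pull out 2: since 7 ≡ 7 (mod 8), (2/7) = +1.
Reached (1/7) = 1. Collecting the sign flips along the way, the symbol is -1.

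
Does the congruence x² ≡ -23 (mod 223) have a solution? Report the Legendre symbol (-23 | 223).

1

First reduce: -23 ≡ 200 (mod 223).
Pull out 2^3: since 223 ≡ 7 (mod 8), (2/223) = +1, so (2/223)^3 = +1.
Reciprocity: 25 ≡ 1 and 223 ≡ 3 (mod 4), so (25/223) = +(223/25).
Reduce top mod 25: now compute (23/25).
Reciprocity: 23 ≡ 3 and 25 ≡ 1 (mod 4), so (23/25) = +(25/23).
Reduce top mod 23: now compute (2/23).
Pull out 2: since 23 ≡ 7 (mod 8), (2/23) = +1.
Reached (1/23) = 1. Collecting the sign flips along the way, the symbol is +1.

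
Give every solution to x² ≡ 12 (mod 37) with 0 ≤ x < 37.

7, 30

37 ≡ 1 (mod 4), so we find a root by search.
Trying successive values, 7² = 49 ≡ 12 (mod 37). The other root is 37 − 7 = 30.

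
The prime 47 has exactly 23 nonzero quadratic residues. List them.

1, 2, 3, 4, 6, 7, 8, 9, 12, 14, 16, 17, 18, 21, 24, 25, 27, 28, 32, 34, 36, 37, 42

Square k = 1,…,23 (k and 47−k give the same square):
1²=1, 2²=4, 3²=9, 4²=16, 5²=25, 6²=36, 7²≡2, 8²≡17, 9²≡34, 10²≡6, 11²≡27, 12²≡3, 13²≡28, 14²≡8, 15²≡37, 16²≡21, 17²≡7, 18²≡42, 19²≡32, 20²≡24, 21²≡18, 22²≡14, 23²≡12 (mod 47).
So the quadratic residues mod 47 are {1, 2, 3, 4, 6, 7, 8, 9, 12, 14, 16, 17, 18, 21, 24, 25, 27, 28, 32, 34, 36, 37, 42}.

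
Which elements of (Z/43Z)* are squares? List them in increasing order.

Square k = 1,…,21 (k and 43−k give the same square):
1²=1, 2²=4, 3²=9, 4²=16, 5²=25, 6²=36, 7²≡6, 8²≡21, 9²≡38, 10²≡14, 11²≡35, 12²≡15, 13²≡40, 14²≡24, 15²≡10, 16²≡41, 17²≡31, 18²≡23, 19²≡17, 20²≡13, 21²≡11 (mod 43).
So the quadratic residues mod 43 are {1, 4, 6, 9, 10, 11, 13, 14, 15, 16, 17, 21, 23, 24, 25, 31, 35, 36, 38, 40, 41}.

1 4 6 9 10 11 13 14 15 16 17 21 23 24 25 31 35 36 38 40 41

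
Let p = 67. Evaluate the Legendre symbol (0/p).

0

Top reduces to 0: gcd > 1, so the symbol is 0.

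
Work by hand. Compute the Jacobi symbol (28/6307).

0

Pull out 2^2: since 6307 ≡ 3 (mod 8), (2/6307) = -1, so (2/6307)^2 = +1.
Reciprocity: 7 ≡ 3 and 6307 ≡ 3 (mod 4), so (7/6307) = −(6307/7).
Reduce top mod 7: now compute (0/7).
Top reduces to 0: gcd > 1, so the symbol is 0.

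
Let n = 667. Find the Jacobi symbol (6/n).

1

Pull out 2: since 667 ≡ 3 (mod 8), (2/667) = -1.
Reciprocity: 3 ≡ 3 and 667 ≡ 3 (mod 4), so (3/667) = −(667/3).
Reduce top mod 3: now compute (1/3).
Reached (1/3) = 1. Collecting the sign flips along the way, the symbol is +1.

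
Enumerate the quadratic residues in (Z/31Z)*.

Square k = 1,…,15 (k and 31−k give the same square):
1²=1, 2²=4, 3²=9, 4²=16, 5²=25, 6²≡5, 7²≡18, 8²≡2, 9²≡19, 10²≡7, 11²≡28, 12²≡20, 13²≡14, 14²≡10, 15²≡8 (mod 31).
So the quadratic residues mod 31 are {1, 2, 4, 5, 7, 8, 9, 10, 14, 16, 18, 19, 20, 25, 28}.

1,2,4,5,7,8,9,10,14,16,18,19,20,25,28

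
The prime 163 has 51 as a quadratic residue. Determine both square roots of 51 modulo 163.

41, 122

Since 163 ≡ 3 (mod 4), a square root of 51 is 51^((163+1)/4) = 51^41 mod 163.
Repeated squaring: 51^2≡156, 51^4≡49, 51^8≡119, 51^16≡143, 51^32≡74 (mod 163).
51^41 = 51^(32+8+1) ≡ 41 (mod 163).
Check: 41² = 1681 ≡ 51 (mod 163). The two roots are 41 and 122.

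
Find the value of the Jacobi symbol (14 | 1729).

0

Pull out 2: since 1729 ≡ 1 (mod 8), (2/1729) = +1.
Reciprocity: 7 ≡ 3 and 1729 ≡ 1 (mod 4), so (7/1729) = +(1729/7).
Reduce top mod 7: now compute (0/7).
Top reduces to 0: gcd > 1, so the symbol is 0.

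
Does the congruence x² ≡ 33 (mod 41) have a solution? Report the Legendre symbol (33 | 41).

1

Euler's criterion: (33/41) ≡ 33^20 (mod 41).
33^2 ≡ 23 (mod 41)
33^4 ≡ 37 (mod 41)
33^8 ≡ 16 (mod 41)
33^16 ≡ 10 (mod 41)
33^20 = 33^(16+4) ≡ 1 (mod 41).
Result is 1, so (33/41) = 1.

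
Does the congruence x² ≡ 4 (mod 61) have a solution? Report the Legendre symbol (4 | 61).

1

Pull out 2^2: since 61 ≡ 5 (mod 8), (2/61) = -1, so (2/61)^2 = +1.
Reached (1/61) = 1. Collecting the sign flips along the way, the symbol is +1.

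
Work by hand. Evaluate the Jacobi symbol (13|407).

1

Reciprocity: 13 ≡ 1 and 407 ≡ 3 (mod 4), so (13/407) = +(407/13).
Reduce top mod 13: now compute (4/13).
Pull out 2^2: since 13 ≡ 5 (mod 8), (2/13) = -1, so (2/13)^2 = +1.
Reached (1/13) = 1. Collecting the sign flips along the way, the symbol is +1.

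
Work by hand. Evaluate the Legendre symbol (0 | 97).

Top reduces to 0: gcd > 1, so the symbol is 0.

0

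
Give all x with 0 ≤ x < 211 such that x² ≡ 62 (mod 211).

Since 211 ≡ 3 (mod 4), a square root of 62 is 62^((211+1)/4) = 62^53 mod 211.
Repeated squaring: 62^2≡46, 62^4≡6, 62^8≡36, 62^16≡30, 62^32≡56 (mod 211).
62^53 = 62^(32+16+4+1) ≡ 189 (mod 211).
Check: 189² = 35721 ≡ 62 (mod 211). The two roots are 22 and 189.

22, 189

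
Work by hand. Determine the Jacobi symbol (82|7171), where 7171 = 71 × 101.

Pull out 2: since 7171 ≡ 3 (mod 8), (2/7171) = -1.
Reciprocity: 41 ≡ 1 and 7171 ≡ 3 (mod 4), so (41/7171) = +(7171/41).
Reduce top mod 41: now compute (37/41).
Reciprocity: 37 ≡ 1 and 41 ≡ 1 (mod 4), so (37/41) = +(41/37).
Reduce top mod 37: now compute (4/37).
Pull out 2^2: since 37 ≡ 5 (mod 8), (2/37) = -1, so (2/37)^2 = +1.
Reached (1/37) = 1. Collecting the sign flips along the way, the symbol is -1.

-1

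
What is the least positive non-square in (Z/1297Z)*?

(2/1297) = +1, so 2 is a residue.
(3/1297) = +1, so 3 is a residue.
(4/1297) = +1, so 4 is a residue.
(5/1297) = −1, so 5 is the smallest positive non-residue mod 1297.

5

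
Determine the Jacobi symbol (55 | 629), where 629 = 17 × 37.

-1

Reciprocity: 55 ≡ 3 and 629 ≡ 1 (mod 4), so (55/629) = +(629/55).
Reduce top mod 55: now compute (24/55).
Pull out 2^3: since 55 ≡ 7 (mod 8), (2/55) = +1, so (2/55)^3 = +1.
Reciprocity: 3 ≡ 3 and 55 ≡ 3 (mod 4), so (3/55) = −(55/3).
Reduce top mod 3: now compute (1/3).
Reached (1/3) = 1. Collecting the sign flips along the way, the symbol is -1.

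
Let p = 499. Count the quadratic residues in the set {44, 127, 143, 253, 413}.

(44/499) = -1 → non-residue.
(127/499) = +1 → QR.
(143/499) = +1 → QR.
(253/499) = +1 → QR.
(413/499) = +1 → QR.
Total quadratic residues among the 5: 4.

4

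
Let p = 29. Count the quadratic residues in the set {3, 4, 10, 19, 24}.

(3/29) = -1 → non-residue.
(4/29) = +1 → QR.
(10/29) = -1 → non-residue.
(19/29) = -1 → non-residue.
(24/29) = +1 → QR.
Total quadratic residues among the 5: 2.

2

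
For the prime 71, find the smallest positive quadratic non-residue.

7

(2/71) = +1, so 2 is a residue.
(3/71) = +1, so 3 is a residue.
(4/71) = +1, so 4 is a residue.
(5/71) = +1, so 5 is a residue.
(6/71) = +1, so 6 is a residue.
(7/71) = −1, so 7 is the smallest positive non-residue mod 71.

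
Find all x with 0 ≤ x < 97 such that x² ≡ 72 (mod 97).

97 ≡ 1 (mod 4), so we find a root by search.
Trying successive values, 13² = 169 ≡ 72 (mod 97). The other root is 97 − 13 = 84.

13, 84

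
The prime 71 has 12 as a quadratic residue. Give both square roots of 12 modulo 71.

Since 71 ≡ 3 (mod 4), a square root of 12 is 12^((71+1)/4) = 12^18 mod 71.
Repeated squaring: 12^2≡2, 12^4≡4, 12^8≡16, 12^16≡43 (mod 71).
12^18 = 12^(16+2) ≡ 15 (mod 71).
Check: 15² = 225 ≡ 12 (mod 71). The two roots are 15 and 56.

15, 56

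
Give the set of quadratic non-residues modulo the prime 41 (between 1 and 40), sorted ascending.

3, 6, 7, 11, 12, 13, 14, 15, 17, 19, 22, 24, 26, 27, 28, 29, 30, 34, 35, 38

Square k = 1,…,20 (k and 41−k give the same square):
1²=1, 2²=4, 3²=9, 4²=16, 5²=25, 6²=36, 7²≡8, 8²≡23, 9²≡40, 10²≡18, 11²≡39, 12²≡21, 13²≡5, 14²≡32, 15²≡20, 16²≡10, 17²≡2, 18²≡37, 19²≡33, 20²≡31 (mod 41).
The residues are {1, 2, 4, 5, 8, 9, 10, 16, 18, 20, 21, 23, 25, 31, 32, 33, 36, 37, 39, 40}; the non-residues are the remaining 20 nonzero classes.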